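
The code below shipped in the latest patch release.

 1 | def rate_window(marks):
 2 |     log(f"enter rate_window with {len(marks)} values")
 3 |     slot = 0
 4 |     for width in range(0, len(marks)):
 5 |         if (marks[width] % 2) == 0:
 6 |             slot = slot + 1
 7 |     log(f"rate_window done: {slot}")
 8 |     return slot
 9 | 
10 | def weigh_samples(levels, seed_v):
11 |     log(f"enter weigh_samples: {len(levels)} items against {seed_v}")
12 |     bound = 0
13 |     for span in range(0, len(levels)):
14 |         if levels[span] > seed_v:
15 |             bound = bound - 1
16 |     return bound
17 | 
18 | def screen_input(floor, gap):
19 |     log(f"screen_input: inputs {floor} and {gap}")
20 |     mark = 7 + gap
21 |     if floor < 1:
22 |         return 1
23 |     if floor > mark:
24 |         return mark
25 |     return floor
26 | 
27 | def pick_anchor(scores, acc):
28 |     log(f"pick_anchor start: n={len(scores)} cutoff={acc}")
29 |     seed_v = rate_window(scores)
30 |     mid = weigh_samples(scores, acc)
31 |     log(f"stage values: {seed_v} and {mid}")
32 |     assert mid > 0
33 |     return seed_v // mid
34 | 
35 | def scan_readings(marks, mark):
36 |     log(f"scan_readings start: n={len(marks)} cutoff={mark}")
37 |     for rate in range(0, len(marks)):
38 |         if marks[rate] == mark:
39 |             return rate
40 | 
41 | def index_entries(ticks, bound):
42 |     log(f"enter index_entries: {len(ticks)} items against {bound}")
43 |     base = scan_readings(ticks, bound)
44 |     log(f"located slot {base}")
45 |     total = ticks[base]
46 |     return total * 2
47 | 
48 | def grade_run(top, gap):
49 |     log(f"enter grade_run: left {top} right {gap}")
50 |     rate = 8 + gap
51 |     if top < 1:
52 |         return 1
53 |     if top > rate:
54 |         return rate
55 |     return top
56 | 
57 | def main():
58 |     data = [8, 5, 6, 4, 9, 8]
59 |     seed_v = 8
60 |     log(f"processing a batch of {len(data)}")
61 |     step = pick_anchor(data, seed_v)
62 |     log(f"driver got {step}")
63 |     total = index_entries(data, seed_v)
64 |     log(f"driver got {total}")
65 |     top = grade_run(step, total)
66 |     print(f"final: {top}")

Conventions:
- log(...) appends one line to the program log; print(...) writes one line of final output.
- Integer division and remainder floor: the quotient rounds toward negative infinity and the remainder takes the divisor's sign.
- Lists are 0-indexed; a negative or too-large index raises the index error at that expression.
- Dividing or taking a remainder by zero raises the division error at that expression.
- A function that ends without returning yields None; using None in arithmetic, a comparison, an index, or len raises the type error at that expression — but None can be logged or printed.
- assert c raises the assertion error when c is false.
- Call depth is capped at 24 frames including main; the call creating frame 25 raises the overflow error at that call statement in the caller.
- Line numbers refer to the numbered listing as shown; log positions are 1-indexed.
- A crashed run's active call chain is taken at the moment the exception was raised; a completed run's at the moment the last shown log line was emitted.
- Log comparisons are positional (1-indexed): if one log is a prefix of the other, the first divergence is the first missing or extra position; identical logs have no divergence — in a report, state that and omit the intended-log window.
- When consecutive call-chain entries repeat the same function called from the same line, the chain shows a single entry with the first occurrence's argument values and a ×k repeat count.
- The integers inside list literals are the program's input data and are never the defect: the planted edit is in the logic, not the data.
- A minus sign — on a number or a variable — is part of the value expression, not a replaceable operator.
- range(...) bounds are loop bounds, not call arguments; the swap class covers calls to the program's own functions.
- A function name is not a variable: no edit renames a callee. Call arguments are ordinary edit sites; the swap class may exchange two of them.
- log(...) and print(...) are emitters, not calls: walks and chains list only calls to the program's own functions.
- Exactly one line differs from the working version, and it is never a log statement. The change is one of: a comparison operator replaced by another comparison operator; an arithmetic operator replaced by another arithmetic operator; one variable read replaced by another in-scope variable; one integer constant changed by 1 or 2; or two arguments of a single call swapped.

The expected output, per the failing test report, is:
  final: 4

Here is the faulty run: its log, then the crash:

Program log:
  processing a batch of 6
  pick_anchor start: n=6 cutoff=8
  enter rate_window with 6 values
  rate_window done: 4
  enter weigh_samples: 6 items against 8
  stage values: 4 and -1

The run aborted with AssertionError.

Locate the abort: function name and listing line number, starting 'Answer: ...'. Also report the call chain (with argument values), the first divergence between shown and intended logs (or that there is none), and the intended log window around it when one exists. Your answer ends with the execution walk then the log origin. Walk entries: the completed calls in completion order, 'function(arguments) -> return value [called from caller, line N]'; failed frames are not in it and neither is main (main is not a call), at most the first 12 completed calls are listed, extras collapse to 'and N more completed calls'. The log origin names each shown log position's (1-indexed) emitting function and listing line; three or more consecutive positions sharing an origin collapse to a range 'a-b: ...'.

Answer: the error was raised in pick_anchor, line 32.
Core observation: Everything matches until log position 6, which reads 'stage values: 4 and -1' in place of 'stage values: 4 and 1'.
Call chain: main -> pick_anchor([8, 5, 6, 4, 9, 8], 8) (called at line 61).
First divergence: at position 6 the run shows 'stage values: 4 and -1' where the working version logs 'stage values: 4 and 1'.
Intended log window:
  4: rate_window done: 4
  5: enter weigh_samples: 6 items against 8
  6: stage values: 4 and 1
  7: driver got 4
Execution walk:
  rate_window([8, 5, 6, 4, 9, 8]) -> 4  [called from pick_anchor, line 29]
  weigh_samples([8, 5, 6, 4, 9, 8], 8) -> -1  [called from pick_anchor, line 30]
Log line origins:
  1: emitted by main (line 60)
  2: emitted by pick_anchor (line 28)
  3: emitted by rate_window (line 2)
  4: emitted by rate_window (line 7)
  5: emitted by weigh_samples (line 11)
  6: emitted by pick_anchor (line 31)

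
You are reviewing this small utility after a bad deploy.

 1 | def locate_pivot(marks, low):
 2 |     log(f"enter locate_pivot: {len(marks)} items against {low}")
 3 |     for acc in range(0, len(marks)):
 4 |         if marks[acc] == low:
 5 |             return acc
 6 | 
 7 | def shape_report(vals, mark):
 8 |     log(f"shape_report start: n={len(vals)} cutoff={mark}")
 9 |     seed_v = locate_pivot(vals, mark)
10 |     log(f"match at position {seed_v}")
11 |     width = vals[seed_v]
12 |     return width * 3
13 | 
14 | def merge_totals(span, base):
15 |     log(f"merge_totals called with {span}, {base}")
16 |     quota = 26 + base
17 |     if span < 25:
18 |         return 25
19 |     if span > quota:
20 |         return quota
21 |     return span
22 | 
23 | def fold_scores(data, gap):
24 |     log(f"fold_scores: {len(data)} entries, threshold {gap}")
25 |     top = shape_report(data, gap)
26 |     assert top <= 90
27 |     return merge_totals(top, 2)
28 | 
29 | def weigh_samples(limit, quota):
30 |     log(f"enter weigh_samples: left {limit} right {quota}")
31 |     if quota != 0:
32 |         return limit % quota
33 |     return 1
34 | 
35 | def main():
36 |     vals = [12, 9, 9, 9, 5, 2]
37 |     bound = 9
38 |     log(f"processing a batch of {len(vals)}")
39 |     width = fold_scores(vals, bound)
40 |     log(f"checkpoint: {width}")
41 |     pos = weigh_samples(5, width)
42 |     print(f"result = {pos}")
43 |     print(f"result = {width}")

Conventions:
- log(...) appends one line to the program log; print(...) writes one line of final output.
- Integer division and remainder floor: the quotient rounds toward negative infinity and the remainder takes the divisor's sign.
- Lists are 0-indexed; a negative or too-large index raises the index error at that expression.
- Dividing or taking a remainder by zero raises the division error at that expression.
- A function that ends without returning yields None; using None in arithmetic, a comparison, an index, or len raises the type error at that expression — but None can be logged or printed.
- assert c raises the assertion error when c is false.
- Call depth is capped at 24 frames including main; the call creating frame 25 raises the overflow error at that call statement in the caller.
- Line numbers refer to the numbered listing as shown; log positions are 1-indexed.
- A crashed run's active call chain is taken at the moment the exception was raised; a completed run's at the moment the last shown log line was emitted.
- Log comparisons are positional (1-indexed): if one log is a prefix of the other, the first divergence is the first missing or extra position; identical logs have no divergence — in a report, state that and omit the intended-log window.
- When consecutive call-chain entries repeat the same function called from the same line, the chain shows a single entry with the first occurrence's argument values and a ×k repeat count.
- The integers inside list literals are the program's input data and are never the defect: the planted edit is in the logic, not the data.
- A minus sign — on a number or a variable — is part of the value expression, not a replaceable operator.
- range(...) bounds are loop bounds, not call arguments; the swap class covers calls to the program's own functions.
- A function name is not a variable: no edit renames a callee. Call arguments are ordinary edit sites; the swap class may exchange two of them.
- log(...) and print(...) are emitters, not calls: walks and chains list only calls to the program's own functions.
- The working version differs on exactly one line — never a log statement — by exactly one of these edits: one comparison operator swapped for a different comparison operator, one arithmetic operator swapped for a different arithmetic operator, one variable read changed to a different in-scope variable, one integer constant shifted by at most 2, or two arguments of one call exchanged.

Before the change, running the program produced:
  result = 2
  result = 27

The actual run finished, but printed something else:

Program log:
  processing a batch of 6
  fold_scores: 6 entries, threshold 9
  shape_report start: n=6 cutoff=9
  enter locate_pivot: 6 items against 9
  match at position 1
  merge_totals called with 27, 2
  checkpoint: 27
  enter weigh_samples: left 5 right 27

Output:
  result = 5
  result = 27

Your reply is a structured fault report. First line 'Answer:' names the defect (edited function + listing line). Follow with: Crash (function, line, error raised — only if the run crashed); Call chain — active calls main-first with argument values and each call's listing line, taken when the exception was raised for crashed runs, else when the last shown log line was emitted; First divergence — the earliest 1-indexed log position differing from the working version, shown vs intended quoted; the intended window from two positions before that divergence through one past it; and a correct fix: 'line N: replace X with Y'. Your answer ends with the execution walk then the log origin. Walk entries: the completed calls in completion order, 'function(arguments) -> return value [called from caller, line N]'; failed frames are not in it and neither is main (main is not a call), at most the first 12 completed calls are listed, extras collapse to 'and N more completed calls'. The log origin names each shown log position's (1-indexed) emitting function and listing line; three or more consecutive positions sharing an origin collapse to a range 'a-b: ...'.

Answer: the defect is in main at line 41.
The tell: At log position 8 the runs split — shown 'enter weigh_samples: left 5 right 27', but the working version logs 'enter weigh_samples: left 27 right 5'.
Call chain: main -> weigh_samples(5, 27) (called at line 41).
First divergence: at position 8 the run shows 'enter weigh_samples: left 5 right 27' where the working version logs 'enter weigh_samples: left 27 right 5'.
Intended log window:
  6: merge_totals called with 27, 2
  7: checkpoint: 27
  8: enter weigh_samples: left 27 right 5
Execution walk:
  locate_pivot([12, 9, 9, 9, 5, 2], 9) -> 1  [called from shape_report, line 9]
  shape_report([12, 9, 9, 9, 5, 2], 9) -> 27  [called from fold_scores, line 25]
  merge_totals(27, 2) -> 27  [called from fold_scores, line 27]
  fold_scores([12, 9, 9, 9, 5, 2], 9) -> 27  [called from main, line 39]
  weigh_samples(5, 27) -> 5  [called from main, line 41]
Log origin:
  1: emitted by main (line 38)
  2: emitted by fold_scores (line 24)
  3: emitted by shape_report (line 8)
  4: emitted by locate_pivot (line 2)
  5: emitted by shape_report (line 10)
  6: emitted by merge_totals (line 15)
  7: emitted by main (line 40)
  8: emitted by weigh_samples (line 30)
A correct fix: line 41: replace `weigh_samples(5, width)` with `weigh_samples(width, 5)`.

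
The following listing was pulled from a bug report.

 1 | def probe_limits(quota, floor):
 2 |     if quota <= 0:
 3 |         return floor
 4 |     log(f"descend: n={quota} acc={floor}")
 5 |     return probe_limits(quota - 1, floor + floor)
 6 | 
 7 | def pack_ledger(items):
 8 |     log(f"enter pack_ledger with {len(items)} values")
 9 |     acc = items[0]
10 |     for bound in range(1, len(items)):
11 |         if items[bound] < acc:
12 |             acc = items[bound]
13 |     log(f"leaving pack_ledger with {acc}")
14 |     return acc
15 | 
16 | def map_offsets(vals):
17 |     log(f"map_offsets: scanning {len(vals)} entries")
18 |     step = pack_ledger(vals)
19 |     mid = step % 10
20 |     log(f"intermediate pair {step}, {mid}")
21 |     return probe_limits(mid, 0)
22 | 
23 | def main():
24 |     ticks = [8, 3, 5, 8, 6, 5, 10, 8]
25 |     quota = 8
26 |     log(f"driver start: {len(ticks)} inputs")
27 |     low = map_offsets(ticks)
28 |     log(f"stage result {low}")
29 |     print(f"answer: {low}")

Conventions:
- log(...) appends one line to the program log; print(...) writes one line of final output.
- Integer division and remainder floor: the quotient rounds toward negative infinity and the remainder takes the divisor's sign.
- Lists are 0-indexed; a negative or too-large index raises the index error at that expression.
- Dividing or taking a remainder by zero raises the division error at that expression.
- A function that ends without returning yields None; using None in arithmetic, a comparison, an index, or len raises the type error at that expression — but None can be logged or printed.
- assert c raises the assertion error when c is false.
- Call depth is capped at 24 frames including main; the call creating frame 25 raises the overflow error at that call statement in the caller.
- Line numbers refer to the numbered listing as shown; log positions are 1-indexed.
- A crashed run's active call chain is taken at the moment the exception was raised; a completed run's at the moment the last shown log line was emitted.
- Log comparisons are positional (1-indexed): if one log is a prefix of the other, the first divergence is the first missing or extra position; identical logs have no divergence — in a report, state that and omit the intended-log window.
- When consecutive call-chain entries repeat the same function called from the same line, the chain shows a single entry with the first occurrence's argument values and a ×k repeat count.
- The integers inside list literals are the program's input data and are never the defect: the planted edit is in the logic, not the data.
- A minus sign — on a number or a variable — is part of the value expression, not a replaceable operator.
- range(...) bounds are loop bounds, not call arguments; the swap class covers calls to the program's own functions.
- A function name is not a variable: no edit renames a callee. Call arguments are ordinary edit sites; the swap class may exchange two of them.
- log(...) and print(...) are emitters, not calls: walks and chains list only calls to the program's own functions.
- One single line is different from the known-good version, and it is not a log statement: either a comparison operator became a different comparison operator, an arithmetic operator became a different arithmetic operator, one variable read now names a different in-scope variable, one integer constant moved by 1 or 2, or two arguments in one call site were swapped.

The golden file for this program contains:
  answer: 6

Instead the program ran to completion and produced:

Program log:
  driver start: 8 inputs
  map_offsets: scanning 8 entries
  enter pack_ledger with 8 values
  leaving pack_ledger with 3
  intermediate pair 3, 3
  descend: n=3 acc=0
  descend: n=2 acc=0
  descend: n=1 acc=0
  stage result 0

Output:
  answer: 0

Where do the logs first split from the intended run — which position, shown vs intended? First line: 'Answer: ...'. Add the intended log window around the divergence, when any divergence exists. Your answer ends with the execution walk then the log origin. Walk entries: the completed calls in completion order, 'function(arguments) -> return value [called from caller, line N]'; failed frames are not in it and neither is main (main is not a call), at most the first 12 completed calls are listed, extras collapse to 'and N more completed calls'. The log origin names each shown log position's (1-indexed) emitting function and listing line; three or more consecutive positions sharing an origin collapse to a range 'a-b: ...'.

Answer: position 7 — the shown line 'descend: n=2 acc=0' should read 'descend: n=2 acc=3'.
Intended log window:
  5: intermediate pair 3, 3
  6: descend: n=3 acc=0
  7: descend: n=2 acc=3
  8: descend: n=1 acc=5
Execution walk:
  pack_ledger([8, 3, 5, 8, 6, 5, 10, 8]) -> 3  [called from map_offsets, line 18]
  probe_limits(0, 0) -> 0  [called from probe_limits, line 5]
  probe_limits(1, 0) -> 0  [called from probe_limits, line 5]
  probe_limits(2, 0) -> 0  [called from probe_limits, line 5]
  probe_limits(3, 0) -> 0  [called from map_offsets, line 21]
  map_offsets([8, 3, 5, 8, 6, 5, 10, 8]) -> 0  [called from main, line 27]
Log origins:
  1: logged in main at line 26
  2: logged in map_offsets at line 17
  3: logged in pack_ledger at line 8
  4: logged in pack_ledger at line 13
  5: logged in map_offsets at line 20
  6-8: logged in probe_limits at line 4
  9: logged in main at line 28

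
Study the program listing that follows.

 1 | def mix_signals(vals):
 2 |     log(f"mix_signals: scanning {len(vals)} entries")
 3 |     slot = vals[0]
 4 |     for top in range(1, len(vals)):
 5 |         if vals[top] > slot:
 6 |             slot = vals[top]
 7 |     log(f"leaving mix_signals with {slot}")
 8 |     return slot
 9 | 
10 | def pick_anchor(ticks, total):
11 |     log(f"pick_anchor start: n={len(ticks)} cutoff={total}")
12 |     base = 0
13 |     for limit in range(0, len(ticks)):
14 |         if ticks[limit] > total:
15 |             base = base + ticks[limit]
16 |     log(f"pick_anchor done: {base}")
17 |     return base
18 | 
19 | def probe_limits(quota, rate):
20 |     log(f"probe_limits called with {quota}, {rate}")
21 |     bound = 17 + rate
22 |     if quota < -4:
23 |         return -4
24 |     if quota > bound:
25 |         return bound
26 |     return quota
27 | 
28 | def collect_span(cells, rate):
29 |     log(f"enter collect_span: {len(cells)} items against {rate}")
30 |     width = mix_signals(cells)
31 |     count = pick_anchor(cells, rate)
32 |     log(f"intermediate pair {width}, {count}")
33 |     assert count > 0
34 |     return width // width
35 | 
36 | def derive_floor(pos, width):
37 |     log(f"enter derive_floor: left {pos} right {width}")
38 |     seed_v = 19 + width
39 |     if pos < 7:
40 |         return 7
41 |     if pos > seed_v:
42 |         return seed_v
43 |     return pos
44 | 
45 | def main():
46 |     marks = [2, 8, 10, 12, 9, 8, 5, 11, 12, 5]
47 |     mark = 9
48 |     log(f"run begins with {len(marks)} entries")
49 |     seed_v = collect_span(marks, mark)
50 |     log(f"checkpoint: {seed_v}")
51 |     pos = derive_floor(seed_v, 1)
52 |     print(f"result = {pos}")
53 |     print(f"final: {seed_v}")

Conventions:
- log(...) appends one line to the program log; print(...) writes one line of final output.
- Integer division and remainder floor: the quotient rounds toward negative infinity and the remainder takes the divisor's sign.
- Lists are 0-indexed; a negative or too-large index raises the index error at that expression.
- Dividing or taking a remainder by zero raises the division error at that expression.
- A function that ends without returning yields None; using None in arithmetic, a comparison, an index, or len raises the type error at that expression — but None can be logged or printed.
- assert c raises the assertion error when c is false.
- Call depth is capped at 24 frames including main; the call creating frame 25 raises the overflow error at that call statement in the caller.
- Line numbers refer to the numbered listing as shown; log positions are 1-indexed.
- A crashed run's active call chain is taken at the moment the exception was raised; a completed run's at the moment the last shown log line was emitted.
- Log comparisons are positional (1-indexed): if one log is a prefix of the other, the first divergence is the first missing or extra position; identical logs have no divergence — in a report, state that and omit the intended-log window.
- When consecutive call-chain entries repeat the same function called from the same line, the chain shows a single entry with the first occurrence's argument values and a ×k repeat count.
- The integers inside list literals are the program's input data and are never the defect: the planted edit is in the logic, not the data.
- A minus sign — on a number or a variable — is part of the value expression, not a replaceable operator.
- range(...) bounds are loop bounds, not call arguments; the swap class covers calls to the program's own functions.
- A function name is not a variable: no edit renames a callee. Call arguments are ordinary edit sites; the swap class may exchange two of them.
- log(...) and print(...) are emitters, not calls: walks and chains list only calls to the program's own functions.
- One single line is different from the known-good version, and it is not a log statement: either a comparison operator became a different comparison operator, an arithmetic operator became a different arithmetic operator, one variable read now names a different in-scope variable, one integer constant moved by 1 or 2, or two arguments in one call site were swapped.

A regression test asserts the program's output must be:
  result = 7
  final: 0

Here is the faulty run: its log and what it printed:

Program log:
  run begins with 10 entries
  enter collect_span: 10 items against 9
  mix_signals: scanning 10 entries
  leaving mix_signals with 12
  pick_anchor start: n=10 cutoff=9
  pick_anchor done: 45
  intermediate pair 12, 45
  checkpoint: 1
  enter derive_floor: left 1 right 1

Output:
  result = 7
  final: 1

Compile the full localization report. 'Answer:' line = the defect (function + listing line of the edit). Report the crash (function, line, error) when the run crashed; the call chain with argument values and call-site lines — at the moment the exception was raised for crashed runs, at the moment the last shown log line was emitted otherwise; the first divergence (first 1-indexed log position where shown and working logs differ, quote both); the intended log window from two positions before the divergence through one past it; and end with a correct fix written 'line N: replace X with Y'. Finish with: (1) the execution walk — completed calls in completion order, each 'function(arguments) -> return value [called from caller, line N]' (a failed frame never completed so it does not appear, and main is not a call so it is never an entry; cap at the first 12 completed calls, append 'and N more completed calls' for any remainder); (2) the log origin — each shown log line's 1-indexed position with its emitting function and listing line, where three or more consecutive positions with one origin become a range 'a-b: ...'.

Answer: the defect is in collect_span at line 34.
Key fact: The log first diverges at position 8: the faulty run prints 'checkpoint: 1' where the working version prints 'checkpoint: 0'.
Call chain: main -> derive_floor(1, 1) (called at line 51).
First divergence: position 8 — the shown line 'checkpoint: 1' should read 'checkpoint: 0'.
Intended log window:
  6: pick_anchor done: 45
  7: intermediate pair 12, 45
  8: checkpoint: 0
  9: enter derive_floor: left 0 right 1
Execution walk:
  mix_signals([2, 8, 10, 12, 9, 8, 5, 11, 12, 5]) -> 12  [called from collect_span, line 30]
  pick_anchor([2, 8, 10, 12, 9, 8, 5, 11, 12, 5], 9) -> 45  [called from collect_span, line 31]
  collect_span([2, 8, 10, 12, 9, 8, 5, 11, 12, 5], 9) -> 1  [called from main, line 49]
  derive_floor(1, 1) -> 7  [called from main, line 51]
Log origin:
  1: emitted by main (line 48)
  2: emitted by collect_span (line 29)
  3: emitted by mix_signals (line 2)
  4: emitted by mix_signals (line 7)
  5: emitted by pick_anchor (line 11)
  6: emitted by pick_anchor (line 16)
  7: emitted by collect_span (line 32)
  8: emitted by main (line 50)
  9: emitted by derive_floor (line 37)
A correct fix: line 34: replace `width // width` with `width // count`.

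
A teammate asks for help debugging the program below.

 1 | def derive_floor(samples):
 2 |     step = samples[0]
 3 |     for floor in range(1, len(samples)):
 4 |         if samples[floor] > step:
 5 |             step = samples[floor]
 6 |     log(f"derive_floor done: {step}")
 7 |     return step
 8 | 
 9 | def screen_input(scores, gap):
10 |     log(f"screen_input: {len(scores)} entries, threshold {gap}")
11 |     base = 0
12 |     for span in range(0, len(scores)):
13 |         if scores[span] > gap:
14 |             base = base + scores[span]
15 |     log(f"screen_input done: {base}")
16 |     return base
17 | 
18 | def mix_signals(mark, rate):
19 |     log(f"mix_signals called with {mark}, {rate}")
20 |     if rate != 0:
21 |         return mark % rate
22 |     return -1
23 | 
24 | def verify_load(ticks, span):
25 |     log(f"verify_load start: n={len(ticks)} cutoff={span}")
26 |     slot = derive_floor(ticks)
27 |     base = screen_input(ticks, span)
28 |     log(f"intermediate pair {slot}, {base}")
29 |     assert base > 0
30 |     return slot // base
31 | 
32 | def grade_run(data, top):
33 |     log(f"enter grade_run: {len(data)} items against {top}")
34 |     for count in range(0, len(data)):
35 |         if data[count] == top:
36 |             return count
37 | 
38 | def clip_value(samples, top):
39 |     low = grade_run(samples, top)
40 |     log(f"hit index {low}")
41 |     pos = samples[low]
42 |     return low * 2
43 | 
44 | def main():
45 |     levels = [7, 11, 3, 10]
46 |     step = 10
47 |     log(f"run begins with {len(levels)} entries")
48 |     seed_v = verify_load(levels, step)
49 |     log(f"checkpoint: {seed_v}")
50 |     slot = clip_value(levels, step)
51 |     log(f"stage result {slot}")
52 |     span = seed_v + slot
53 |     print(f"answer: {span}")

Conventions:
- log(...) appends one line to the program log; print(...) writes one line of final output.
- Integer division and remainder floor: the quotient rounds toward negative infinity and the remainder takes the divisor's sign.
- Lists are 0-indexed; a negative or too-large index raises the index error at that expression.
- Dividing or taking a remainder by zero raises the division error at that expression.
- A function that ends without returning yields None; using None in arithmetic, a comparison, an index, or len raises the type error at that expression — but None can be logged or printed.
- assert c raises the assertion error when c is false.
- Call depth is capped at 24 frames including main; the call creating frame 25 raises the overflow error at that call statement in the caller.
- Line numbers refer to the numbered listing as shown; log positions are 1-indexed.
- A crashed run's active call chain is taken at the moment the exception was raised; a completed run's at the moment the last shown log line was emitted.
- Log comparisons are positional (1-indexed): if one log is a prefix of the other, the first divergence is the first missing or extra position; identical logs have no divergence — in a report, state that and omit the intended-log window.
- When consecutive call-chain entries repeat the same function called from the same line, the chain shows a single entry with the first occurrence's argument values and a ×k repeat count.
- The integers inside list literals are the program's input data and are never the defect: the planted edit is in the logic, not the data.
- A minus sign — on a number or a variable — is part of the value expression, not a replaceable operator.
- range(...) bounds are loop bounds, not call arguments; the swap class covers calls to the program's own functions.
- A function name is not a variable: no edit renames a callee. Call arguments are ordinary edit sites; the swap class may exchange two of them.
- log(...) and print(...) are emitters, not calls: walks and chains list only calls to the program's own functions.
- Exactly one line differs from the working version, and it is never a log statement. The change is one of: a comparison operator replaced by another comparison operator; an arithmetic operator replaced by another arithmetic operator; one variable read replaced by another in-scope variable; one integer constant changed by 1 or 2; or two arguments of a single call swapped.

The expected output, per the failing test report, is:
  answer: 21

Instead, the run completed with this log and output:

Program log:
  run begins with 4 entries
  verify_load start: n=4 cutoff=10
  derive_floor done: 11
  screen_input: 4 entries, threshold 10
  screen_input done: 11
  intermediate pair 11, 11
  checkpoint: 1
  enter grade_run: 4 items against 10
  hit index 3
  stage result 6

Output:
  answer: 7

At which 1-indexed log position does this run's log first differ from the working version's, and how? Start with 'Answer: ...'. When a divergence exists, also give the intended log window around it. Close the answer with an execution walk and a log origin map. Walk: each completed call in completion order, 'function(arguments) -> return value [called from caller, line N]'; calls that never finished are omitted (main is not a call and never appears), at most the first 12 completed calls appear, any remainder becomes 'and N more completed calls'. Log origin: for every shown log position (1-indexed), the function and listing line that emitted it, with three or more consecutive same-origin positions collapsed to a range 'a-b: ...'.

Answer: position 10 — shown 'stage result 6', intended 'stage result 20'.
Intended log window:
  8: enter grade_run: 4 items against 10
  9: hit index 3
  10: stage result 20
Execution walk:
  derive_floor([7, 11, 3, 10]) -> 11  [called from verify_load, line 26]
  screen_input([7, 11, 3, 10], 10) -> 11  [called from verify_load, line 27]
  verify_load([7, 11, 3, 10], 10) -> 1  [called from main, line 48]
  grade_run([7, 11, 3, 10], 10) -> 3  [called from clip_value, line 39]
  clip_value([7, 11, 3, 10], 10) -> 6  [called from main, line 50]
Log line origins:
  1: emitted by main (line 47)
  2: emitted by verify_load (line 25)
  3: emitted by derive_floor (line 6)
  4: emitted by screen_input (line 10)
  5: emitted by screen_input (line 15)
  6: emitted by verify_load (line 28)
  7: emitted by main (line 49)
  8: emitted by grade_run (line 33)
  9: emitted by clip_value (line 40)
  10: emitted by main (line 51)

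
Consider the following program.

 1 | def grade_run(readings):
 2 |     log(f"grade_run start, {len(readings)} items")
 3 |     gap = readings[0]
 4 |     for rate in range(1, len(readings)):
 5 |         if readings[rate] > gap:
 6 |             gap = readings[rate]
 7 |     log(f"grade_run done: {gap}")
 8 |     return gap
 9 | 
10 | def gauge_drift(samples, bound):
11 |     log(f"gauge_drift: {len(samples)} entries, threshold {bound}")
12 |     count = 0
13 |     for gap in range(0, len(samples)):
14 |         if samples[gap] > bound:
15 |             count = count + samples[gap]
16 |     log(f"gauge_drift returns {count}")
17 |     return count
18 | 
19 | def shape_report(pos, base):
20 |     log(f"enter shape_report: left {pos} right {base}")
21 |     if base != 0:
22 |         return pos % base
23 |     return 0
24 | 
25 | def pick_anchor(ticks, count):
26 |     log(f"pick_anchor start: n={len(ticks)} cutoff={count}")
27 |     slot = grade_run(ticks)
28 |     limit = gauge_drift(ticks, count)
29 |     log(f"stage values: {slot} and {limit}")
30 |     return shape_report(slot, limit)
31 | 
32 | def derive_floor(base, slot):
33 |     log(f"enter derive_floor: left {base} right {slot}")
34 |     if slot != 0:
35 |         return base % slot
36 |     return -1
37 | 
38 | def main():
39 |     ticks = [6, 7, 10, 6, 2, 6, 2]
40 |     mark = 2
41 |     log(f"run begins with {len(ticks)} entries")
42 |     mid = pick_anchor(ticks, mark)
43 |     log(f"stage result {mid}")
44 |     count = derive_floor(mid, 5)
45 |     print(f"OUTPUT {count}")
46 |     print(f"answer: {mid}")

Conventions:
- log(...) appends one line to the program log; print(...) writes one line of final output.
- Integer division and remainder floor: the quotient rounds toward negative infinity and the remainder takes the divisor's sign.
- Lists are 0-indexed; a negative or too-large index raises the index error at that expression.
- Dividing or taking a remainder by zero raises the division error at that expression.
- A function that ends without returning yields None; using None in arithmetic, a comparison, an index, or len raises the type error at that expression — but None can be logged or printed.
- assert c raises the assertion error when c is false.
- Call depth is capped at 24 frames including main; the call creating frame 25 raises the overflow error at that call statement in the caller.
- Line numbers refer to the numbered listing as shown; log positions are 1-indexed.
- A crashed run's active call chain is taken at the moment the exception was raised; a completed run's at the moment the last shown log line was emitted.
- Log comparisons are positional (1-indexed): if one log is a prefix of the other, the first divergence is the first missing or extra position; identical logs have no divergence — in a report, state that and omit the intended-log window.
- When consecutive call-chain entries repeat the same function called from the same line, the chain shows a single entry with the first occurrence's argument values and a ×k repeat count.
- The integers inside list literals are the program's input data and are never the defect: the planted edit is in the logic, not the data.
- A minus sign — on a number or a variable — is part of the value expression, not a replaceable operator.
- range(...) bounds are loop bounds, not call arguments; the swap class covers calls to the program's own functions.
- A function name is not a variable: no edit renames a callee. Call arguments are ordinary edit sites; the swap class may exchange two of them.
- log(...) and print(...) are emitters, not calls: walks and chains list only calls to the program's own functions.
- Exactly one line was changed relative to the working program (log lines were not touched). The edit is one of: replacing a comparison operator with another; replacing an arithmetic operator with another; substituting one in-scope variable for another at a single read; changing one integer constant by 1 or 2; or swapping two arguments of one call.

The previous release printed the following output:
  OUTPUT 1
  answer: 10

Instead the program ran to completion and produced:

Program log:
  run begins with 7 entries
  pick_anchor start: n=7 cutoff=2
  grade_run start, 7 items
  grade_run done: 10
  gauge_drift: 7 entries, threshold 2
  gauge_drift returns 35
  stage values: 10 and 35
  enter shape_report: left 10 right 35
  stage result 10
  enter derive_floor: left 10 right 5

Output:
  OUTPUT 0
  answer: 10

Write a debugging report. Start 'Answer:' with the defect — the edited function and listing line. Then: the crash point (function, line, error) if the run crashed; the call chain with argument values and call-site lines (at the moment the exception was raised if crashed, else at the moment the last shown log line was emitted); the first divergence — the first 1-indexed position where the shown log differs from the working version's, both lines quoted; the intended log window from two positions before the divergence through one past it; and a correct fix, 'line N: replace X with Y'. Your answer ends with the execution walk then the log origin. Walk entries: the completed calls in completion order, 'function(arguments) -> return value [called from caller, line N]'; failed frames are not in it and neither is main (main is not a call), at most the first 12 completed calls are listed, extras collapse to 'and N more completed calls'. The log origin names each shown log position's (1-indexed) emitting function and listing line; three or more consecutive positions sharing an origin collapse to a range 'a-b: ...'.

Answer: the defect is in main at line 44.
Key fact: The earliest visible damage is log position 10 — 'enter derive_floor: left 10 right 5' rather than the intended 'enter derive_floor: left 10 right 3'.
Call chain: main -> derive_floor(10, 5) (called at line 44).
First divergence: position 10 — the shown line 'enter derive_floor: left 10 right 5' should read 'enter derive_floor: left 10 right 3'.
Intended log window:
  8: enter shape_report: left 10 right 35
  9: stage result 10
  10: enter derive_floor: left 10 right 3
Execution walk:
  grade_run([6, 7, 10, 6, 2, 6, 2]) -> 10  [called from pick_anchor, line 27]
  gauge_drift([6, 7, 10, 6, 2, 6, 2], 2) -> 35  [called from pick_anchor, line 28]
  shape_report(10, 35) -> 10  [called from pick_anchor, line 30]
  pick_anchor([6, 7, 10, 6, 2, 6, 2], 2) -> 10  [called from main, line 42]
  derive_floor(10, 5) -> 0  [called from main, line 44]
Log origin:
  1: from main, line 41
  2: from pick_anchor, line 26
  3: from grade_run, line 2
  4: from grade_run, line 7
  5: from gauge_drift, line 11
  6: from gauge_drift, line 16
  7: from pick_anchor, line 29
  8: from shape_report, line 20
  9: from main, line 43
  10: from derive_floor, line 33
A correct fix: line 44: replace `5` with `3`.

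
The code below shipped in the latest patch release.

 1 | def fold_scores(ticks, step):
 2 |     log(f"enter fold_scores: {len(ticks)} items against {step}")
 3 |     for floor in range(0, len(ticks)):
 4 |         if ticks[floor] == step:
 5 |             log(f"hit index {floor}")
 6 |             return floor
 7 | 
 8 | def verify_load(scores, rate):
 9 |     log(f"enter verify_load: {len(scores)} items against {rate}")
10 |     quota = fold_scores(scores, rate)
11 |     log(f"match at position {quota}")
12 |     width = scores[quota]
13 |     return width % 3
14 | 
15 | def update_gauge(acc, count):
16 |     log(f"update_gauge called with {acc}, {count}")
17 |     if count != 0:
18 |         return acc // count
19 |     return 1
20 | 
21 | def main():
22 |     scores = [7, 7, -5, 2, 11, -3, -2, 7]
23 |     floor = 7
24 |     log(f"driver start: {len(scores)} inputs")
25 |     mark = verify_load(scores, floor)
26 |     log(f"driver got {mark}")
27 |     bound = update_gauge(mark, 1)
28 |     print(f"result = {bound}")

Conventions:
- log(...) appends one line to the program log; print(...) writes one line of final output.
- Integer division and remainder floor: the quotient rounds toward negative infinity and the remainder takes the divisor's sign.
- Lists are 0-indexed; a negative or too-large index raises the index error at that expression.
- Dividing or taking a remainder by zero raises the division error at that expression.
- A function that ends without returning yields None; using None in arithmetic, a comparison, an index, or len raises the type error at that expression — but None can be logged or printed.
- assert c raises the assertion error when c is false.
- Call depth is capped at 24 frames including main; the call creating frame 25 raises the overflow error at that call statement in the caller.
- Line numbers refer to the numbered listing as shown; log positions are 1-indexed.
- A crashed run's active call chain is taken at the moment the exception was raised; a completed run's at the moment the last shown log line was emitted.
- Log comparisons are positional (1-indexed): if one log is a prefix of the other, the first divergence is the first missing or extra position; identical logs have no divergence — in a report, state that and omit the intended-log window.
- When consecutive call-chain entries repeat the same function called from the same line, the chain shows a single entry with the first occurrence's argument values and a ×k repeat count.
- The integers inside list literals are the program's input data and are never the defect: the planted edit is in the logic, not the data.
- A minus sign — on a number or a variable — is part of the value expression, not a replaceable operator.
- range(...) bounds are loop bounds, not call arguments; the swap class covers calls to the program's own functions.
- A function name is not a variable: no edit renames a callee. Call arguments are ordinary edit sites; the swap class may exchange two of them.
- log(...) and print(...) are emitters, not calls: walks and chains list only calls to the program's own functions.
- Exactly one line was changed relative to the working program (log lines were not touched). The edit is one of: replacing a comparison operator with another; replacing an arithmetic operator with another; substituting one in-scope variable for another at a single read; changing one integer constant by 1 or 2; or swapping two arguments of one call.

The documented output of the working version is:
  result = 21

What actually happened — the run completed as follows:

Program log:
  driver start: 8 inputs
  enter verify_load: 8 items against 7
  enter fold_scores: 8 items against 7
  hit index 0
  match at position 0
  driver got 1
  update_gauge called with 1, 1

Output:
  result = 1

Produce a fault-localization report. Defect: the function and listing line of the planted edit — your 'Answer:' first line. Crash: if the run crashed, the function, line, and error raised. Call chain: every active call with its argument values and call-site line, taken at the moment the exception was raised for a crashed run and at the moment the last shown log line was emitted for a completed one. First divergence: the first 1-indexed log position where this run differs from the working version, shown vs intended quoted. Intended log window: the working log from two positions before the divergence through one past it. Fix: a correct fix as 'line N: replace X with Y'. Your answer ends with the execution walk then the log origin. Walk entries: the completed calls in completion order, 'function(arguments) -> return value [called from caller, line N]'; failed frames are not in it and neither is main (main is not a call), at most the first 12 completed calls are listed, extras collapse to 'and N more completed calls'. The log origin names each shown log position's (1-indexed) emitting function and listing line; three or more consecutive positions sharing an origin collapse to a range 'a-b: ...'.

Answer: the defect is in verify_load at line 13.
Key observation: At log position 6 the runs split — shown 'driver got 1', but the working version logs 'driver got 21'.
Call chain: main -> update_gauge(1, 1) (called at line 27).
First divergence: position 6 — shown 'driver got 1', intended 'driver got 21'.
Intended log window:
  4: hit index 0
  5: match at position 0
  6: driver got 21
  7: update_gauge called with 21, 1
Execution walk:
  fold_scores([7, 7, -5, 2, 11, -3, -2, 7], 7) -> 0  [called from verify_load, line 10]
  verify_load([7, 7, -5, 2, 11, -3, -2, 7], 7) -> 1  [called from main, line 25]
  update_gauge(1, 1) -> 1  [called from main, line 27]
Log line origins:
  1: from main, line 24
  2: from verify_load, line 9
  3: from fold_scores, line 2
  4: from fold_scores, line 5
  5: from verify_load, line 11
  6: from main, line 26
  7: from update_gauge, line 16
A correct fix: line 13: replace `%` with `*`.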